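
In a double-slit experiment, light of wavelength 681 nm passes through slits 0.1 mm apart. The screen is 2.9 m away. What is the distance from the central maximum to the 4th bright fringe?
y = mλL/d = 79 mm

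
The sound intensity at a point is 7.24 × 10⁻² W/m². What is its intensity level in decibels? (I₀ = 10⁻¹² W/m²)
β = 10·log₁₀(I/I₀) = 108.6 dB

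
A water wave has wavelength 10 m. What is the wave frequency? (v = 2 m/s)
f = v/λ = 0.2 Hz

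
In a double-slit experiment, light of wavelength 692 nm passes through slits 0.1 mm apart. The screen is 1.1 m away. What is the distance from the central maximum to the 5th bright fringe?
y = mλL/d = 38.06 mm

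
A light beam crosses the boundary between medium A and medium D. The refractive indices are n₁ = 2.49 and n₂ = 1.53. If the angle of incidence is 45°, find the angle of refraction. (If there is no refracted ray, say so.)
sin θ₂ = (n₁/n₂)·sin θ₁ = 1.151 > 1, so there is no refracted ray — the light undergoes total internal reflection.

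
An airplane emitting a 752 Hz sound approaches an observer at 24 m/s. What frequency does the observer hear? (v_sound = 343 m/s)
f_obs = f·v/(v − v_s) = 808.6 Hz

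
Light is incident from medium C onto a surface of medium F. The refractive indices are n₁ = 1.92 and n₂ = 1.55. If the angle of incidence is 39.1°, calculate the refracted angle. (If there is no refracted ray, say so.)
sin θ₂ = (n₁/n₂)·sin θ₁ = 0.7812 → θ₂ = 51.37°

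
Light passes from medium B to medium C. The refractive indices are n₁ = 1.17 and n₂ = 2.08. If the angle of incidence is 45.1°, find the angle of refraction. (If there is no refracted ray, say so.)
sin θ₂ = (n₁/n₂)·sin θ₁ = 0.3984 → θ₂ = 23.48°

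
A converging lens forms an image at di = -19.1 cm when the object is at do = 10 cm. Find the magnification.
M = −di/do = 1.91 (upright image)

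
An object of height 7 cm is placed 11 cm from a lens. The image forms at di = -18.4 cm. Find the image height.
hi = (-di/do) × ho = 11.71 cm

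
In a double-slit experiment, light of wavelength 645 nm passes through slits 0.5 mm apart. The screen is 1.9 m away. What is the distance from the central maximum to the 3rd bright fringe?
y = mλL/d = 7.353 mm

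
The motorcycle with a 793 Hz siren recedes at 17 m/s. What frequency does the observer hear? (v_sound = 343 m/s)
f_obs = f·v/(v + v_s) = 755.6 Hz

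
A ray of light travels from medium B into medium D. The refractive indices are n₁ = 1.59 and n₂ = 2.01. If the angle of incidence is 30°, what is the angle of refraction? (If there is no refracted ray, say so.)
sin θ₂ = (n₁/n₂)·sin θ₁ = 0.3955 → θ₂ = 23.3°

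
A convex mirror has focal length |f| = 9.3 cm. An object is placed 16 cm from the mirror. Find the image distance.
f = −9.3 cm (convex); 1/di = 1/f − 1/do → di = -5.881 cm (virtual image, behind mirror)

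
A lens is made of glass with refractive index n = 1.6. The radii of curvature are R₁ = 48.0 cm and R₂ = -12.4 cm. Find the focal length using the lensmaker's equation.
1/f = (n − 1)(1/R₁ − 1/R₂) → f = 16.42 cm (converging lens)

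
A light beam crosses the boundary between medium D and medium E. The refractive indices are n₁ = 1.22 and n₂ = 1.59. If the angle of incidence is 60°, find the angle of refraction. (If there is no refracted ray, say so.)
sin θ₂ = (n₁/n₂)·sin θ₁ = 0.6645 → θ₂ = 41.64°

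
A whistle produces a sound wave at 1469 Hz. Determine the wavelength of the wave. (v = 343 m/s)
λ = v/f = 0.2335 m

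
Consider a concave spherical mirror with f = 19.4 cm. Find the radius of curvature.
R = 2|f| = 38.8 cm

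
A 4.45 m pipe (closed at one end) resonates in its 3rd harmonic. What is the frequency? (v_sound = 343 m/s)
fₙ = nv/(4L) = 57.81 Hz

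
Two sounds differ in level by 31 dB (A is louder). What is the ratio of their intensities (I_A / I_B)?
I_A/I_B = 10^(Δβ/10) = 1259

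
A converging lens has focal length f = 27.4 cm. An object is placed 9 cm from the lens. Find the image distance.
1/di = 1/f − 1/do → di = -13.4 cm (virtual image)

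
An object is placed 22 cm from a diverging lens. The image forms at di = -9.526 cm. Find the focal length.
1/f = 1/do + 1/di → f = -16.8 cm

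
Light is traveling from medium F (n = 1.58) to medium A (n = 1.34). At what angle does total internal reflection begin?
θc = arcsin(n₂/n₁) = 58.01°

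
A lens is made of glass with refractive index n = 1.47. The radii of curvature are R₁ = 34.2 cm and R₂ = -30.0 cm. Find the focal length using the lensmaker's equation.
1/f = (n − 1)(1/R₁ − 1/R₂) → f = 34 cm (converging lens)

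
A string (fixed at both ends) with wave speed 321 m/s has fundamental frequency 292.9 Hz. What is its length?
L = v/(2f₁) = 0.548 m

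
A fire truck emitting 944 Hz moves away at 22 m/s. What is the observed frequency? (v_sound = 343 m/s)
f_obs = f·v/(v + v_s) = 887.1 Hz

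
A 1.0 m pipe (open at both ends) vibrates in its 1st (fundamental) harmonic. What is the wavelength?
λₙ = 2L/n = 2 m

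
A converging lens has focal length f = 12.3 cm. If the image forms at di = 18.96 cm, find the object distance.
1/do = 1/f − 1/di → do = 35.02 cm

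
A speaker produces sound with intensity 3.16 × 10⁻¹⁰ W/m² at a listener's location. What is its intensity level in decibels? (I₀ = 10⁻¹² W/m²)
β = 10·log₁₀(I/I₀) = 25 dB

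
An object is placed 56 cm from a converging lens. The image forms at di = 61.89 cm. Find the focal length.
1/f = 1/do + 1/di → f = 29.4 cm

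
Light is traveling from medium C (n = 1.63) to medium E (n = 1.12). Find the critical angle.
θc = arcsin(n₂/n₁) = 43.4°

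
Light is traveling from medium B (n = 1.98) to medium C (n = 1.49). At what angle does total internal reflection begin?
θc = arcsin(n₂/n₁) = 48.81°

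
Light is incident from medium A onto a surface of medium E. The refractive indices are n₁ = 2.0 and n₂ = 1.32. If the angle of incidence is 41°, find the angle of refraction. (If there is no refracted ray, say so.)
sin θ₂ = (n₁/n₂)·sin θ₁ = 0.994 → θ₂ = 83.74°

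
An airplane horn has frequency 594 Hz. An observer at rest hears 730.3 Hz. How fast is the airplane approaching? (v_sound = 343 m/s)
v_s = v·(1 − f/f_obs) = 64.02 m/s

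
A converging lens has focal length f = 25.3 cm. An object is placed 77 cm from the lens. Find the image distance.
1/di = 1/f − 1/do → di = 37.68 cm (real image)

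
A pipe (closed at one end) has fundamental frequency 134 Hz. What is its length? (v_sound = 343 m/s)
L = v/(4f₁) = 0.6399 m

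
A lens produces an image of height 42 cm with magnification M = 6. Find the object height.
ho = |hi|/|M| = 7 cm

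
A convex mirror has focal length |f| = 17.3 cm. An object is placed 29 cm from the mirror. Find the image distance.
f = −17.3 cm (convex); 1/di = 1/f − 1/do → di = -10.84 cm (virtual image, behind mirror)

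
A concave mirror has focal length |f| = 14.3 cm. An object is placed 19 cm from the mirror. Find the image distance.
f = +14.3 cm (concave); 1/di = 1/f − 1/do → di = 57.81 cm (real image, in front of mirror)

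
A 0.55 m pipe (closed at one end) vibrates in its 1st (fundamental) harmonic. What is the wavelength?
λₙ = 4L/n = 2.2 m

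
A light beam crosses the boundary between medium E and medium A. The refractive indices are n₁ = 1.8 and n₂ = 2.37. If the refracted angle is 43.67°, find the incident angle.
sin θ₁ = (n₂/n₁)·sin θ₂ → θ₁ = 65.39°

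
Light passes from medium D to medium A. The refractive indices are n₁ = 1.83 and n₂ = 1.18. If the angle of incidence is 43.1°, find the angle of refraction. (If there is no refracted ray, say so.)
sin θ₂ = (n₁/n₂)·sin θ₁ = 1.06 > 1, so there is no refracted ray — the light undergoes total internal reflection.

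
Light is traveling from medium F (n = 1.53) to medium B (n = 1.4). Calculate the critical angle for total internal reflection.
θc = arcsin(n₂/n₁) = 66.21°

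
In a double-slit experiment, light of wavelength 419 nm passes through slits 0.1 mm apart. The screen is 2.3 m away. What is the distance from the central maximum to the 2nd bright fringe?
y = mλL/d = 19.27 mm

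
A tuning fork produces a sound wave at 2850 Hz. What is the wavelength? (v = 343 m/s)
λ = v/f = 0.1204 m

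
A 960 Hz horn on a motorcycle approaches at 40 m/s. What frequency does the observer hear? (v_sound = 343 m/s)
f_obs = f·v/(v − v_s) = 1087 Hz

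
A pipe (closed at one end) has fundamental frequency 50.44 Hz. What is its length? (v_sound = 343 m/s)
L = v/(4f₁) = 1.7 m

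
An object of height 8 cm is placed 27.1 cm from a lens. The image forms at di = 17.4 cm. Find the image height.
hi = (-di/do) × ho = -5.137 cm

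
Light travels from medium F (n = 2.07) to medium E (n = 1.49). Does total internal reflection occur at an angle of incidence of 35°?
θc = arcsin(n₂/n₁) = 46.04°; 35° < θc, so no — the ray refracts.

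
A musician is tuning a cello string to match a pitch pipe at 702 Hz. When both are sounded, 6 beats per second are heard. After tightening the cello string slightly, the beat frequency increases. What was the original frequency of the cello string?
708 Hz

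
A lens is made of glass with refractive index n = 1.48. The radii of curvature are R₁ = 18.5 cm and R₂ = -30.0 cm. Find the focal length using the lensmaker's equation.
1/f = (n − 1)(1/R₁ − 1/R₂) → f = 23.84 cm (converging lens)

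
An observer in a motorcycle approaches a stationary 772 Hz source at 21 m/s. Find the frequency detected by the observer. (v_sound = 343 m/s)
f_obs = f·(v + v_o)/v = 819.3 Hz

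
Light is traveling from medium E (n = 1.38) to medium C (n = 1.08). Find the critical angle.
θc = arcsin(n₂/n₁) = 51.5°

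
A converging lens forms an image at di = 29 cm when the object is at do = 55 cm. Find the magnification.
M = −di/do = -0.5273 (inverted image)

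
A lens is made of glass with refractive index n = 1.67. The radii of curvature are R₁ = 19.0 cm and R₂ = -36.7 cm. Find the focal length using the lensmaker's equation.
1/f = (n − 1)(1/R₁ − 1/R₂) → f = 18.68 cm (converging lens)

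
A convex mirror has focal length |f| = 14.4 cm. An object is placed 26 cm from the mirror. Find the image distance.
f = −14.4 cm (convex); 1/di = 1/f − 1/do → di = -9.267 cm (virtual image, behind mirror)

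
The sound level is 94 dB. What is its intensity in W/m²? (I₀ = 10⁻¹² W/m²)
I = I₀·10^(β/10) = 2.51 × 10⁻³ W/m²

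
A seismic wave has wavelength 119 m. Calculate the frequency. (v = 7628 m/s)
f = v/λ = 64.1 Hz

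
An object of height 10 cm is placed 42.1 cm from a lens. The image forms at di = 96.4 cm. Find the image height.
hi = (-di/do) × ho = -22.9 cm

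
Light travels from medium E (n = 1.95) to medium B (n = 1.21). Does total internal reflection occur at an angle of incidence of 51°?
θc = arcsin(n₂/n₁) = 38.35°; 51° > θc, so yes — total internal reflection.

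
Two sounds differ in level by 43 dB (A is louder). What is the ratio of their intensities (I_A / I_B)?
I_A/I_B = 10^(Δβ/10) = 19950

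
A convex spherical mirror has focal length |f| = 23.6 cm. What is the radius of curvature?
R = 2|f| = 47.2 cm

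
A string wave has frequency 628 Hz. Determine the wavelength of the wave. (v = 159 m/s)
λ = v/f = 0.2532 m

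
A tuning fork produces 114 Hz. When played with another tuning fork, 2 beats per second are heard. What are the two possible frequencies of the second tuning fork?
f₂ = 114 ± 2 Hz → 116 Hz or 112 Hz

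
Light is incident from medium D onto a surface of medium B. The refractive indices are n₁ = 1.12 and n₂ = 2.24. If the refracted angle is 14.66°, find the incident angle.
sin θ₁ = (n₂/n₁)·sin θ₂ → θ₁ = 30.41°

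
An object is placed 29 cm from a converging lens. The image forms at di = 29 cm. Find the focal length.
1/f = 1/do + 1/di → f = 14.5 cm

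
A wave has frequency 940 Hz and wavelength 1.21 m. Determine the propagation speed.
v = fλ = 1137 m/s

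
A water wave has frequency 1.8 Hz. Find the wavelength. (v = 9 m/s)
λ = v/f = 5 m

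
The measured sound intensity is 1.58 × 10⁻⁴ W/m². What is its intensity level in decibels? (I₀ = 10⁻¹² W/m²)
β = 10·log₁₀(I/I₀) = 81.99 dB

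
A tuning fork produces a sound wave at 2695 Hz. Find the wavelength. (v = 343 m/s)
λ = v/f = 0.1273 m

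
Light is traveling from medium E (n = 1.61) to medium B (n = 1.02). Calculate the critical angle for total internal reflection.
θc = arcsin(n₂/n₁) = 39.31°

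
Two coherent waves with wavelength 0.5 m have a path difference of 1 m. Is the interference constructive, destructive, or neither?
constructive — path difference = 2λ, a whole number of wavelengths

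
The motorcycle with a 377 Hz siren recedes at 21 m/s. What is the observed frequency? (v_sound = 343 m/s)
f_obs = f·v/(v + v_s) = 355.2 Hz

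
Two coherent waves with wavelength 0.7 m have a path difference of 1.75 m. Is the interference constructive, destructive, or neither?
destructive — path difference = 2.5λ, an odd multiple of λ/2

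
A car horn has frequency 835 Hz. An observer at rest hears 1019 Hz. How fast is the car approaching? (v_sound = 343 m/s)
v_s = v·(1 − f/f_obs) = 61.94 m/s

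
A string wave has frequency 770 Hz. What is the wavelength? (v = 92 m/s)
λ = v/f = 0.1195 m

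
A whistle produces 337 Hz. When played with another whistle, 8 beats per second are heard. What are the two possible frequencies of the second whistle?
f₂ = 337 ± 8 Hz → 345 Hz or 329 Hz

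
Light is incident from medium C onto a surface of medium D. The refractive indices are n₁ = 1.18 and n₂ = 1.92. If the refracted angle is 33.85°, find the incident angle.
sin θ₁ = (n₂/n₁)·sin θ₂ → θ₁ = 65°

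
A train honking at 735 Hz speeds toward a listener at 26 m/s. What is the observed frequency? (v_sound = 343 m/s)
f_obs = f·v/(v − v_s) = 795.3 Hz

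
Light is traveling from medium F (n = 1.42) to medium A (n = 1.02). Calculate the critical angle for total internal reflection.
θc = arcsin(n₂/n₁) = 45.92°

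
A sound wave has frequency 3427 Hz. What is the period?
T = 1/f = 2.918 × 10⁻⁴ s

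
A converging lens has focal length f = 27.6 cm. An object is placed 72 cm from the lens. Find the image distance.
1/di = 1/f − 1/do → di = 44.76 cm (real image)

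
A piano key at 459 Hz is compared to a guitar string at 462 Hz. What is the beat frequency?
3 Hz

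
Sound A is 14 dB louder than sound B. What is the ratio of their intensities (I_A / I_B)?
I_A/I_B = 10^(Δβ/10) = 25.12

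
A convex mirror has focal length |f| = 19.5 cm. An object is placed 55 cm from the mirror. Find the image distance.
f = −19.5 cm (convex); 1/di = 1/f − 1/do → di = -14.4 cm (virtual image, behind mirror)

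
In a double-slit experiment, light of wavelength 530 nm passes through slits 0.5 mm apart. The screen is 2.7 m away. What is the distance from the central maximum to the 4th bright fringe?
y = mλL/d = 11.45 mm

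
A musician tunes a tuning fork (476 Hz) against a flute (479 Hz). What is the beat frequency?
3 Hz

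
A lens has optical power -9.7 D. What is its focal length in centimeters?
f = 1/P = -10.31 cm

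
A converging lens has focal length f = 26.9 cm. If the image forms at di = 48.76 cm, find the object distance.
1/do = 1/f − 1/di → do = 60 cm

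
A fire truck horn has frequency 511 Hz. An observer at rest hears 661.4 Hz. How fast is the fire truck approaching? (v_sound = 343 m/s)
v_s = v·(1 − f/f_obs) = 78 m/s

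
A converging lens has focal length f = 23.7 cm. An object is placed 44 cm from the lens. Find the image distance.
1/di = 1/f − 1/do → di = 51.37 cm (real image)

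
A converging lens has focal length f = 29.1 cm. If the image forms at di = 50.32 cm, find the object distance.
1/do = 1/f − 1/di → do = 69.01 cm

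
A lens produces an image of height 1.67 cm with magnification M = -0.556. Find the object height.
ho = |hi|/|M| = 3.004 cm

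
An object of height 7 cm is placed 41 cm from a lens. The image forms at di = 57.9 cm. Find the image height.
hi = (-di/do) × ho = -9.885 cm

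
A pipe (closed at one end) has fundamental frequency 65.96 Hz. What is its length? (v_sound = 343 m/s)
L = v/(4f₁) = 1.3 m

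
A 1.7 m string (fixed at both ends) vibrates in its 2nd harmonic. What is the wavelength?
λₙ = 2L/n = 1.7 m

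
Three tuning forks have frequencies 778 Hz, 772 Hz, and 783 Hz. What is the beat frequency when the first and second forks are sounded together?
6 Hz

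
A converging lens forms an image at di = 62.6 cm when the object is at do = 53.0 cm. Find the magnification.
M = −di/do = -1.181 (inverted image)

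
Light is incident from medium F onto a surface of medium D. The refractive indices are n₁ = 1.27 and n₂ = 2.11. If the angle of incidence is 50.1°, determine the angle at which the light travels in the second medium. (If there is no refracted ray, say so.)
sin θ₂ = (n₁/n₂)·sin θ₁ = 0.4618 → θ₂ = 27.5°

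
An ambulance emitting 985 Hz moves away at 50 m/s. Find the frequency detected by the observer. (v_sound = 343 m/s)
f_obs = f·v/(v + v_s) = 859.7 Hz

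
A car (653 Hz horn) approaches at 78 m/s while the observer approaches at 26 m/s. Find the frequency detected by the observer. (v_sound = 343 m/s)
f_obs = f·(v + v_o)/(v − v_s) = 909.3 Hz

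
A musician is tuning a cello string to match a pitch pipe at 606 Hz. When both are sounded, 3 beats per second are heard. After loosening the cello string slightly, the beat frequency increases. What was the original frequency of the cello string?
603 Hz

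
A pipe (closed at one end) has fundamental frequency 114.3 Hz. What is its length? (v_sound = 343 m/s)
L = v/(4f₁) = 0.7502 m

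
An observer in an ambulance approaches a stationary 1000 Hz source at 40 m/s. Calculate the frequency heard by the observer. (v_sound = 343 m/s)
f_obs = f·(v + v_o)/v = 1117 Hz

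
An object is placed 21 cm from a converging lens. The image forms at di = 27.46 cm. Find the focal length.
1/f = 1/do + 1/di → f = 11.9 cm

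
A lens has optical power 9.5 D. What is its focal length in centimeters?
f = 1/P = 10.53 cm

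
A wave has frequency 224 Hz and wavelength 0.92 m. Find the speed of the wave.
v = fλ = 206.1 m/s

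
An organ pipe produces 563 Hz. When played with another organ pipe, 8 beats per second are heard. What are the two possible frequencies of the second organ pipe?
f₂ = 563 ± 8 Hz → 571 Hz or 555 Hz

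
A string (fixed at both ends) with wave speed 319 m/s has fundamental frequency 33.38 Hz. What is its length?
L = v/(2f₁) = 4.778 m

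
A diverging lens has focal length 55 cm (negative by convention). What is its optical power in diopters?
P = 1/f = -1.818 D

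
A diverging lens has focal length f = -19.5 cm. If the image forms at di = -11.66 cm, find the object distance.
1/do = 1/f − 1/di → do = 29 cm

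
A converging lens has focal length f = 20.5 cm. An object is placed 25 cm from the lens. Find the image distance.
1/di = 1/f − 1/do → di = 113.9 cm (real image)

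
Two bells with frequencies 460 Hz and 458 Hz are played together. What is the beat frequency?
2 Hz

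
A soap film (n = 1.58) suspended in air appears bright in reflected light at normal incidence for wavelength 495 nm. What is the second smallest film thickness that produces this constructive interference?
2nt = (m − ½)λ with m = 2 → t = (m − ½)λ/(2n) = 235 nm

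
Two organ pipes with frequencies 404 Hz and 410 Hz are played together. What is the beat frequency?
6 Hz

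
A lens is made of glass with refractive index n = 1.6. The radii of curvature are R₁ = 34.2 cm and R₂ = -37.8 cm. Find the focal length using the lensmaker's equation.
1/f = (n − 1)(1/R₁ − 1/R₂) → f = 29.92 cm (converging lens)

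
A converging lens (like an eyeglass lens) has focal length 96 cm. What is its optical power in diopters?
P = 1/f = 1.042 D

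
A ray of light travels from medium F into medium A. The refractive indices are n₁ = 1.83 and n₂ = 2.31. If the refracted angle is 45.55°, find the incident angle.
sin θ₁ = (n₂/n₁)·sin θ₂ → θ₁ = 64.3°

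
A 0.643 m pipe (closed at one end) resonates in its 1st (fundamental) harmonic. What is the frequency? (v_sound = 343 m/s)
fₙ = nv/(4L) = 133.4 Hz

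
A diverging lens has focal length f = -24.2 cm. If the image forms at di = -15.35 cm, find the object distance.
1/do = 1/f − 1/di → do = 41.97 cm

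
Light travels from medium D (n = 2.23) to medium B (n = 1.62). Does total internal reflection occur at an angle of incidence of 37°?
θc = arcsin(n₂/n₁) = 46.59°; 37° < θc, so no — the ray refracts.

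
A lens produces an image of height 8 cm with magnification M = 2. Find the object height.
ho = |hi|/|M| = 4 cm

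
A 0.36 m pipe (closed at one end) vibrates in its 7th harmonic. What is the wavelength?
λₙ = 4L/n = 0.2057 m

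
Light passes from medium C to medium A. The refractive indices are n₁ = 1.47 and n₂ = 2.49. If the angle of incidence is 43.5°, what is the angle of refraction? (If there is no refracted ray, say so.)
sin θ₂ = (n₁/n₂)·sin θ₁ = 0.4064 → θ₂ = 23.98°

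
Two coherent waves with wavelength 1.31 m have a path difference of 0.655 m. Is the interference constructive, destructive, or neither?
destructive — path difference = 0.5λ, an odd multiple of λ/2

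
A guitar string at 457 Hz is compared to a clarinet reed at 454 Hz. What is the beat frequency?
3 Hz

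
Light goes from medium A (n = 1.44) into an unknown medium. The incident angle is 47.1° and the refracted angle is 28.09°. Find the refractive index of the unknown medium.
n₂ = n₁·sin θ₁ / sin θ₂ = 2.24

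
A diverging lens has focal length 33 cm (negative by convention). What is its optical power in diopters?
P = 1/f = -3.03 D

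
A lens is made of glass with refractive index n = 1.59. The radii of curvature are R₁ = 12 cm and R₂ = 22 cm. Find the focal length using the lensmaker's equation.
1/f = (n − 1)(1/R₁ − 1/R₂) → f = 44.75 cm (converging lens)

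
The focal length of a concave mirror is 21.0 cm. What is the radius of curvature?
R = 2|f| = 42 cm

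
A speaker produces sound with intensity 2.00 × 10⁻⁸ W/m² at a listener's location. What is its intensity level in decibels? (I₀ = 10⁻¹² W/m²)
β = 10·log₁₀(I/I₀) = 43.01 dB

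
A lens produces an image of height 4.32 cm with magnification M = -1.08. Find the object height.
ho = |hi|/|M| = 4 cm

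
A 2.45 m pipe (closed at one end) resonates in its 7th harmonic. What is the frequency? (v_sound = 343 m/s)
fₙ = nv/(4L) = 245 Hz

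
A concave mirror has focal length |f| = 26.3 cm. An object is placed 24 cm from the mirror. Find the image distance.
f = +26.3 cm (concave); 1/di = 1/f − 1/do → di = -274.4 cm (virtual image, behind mirror)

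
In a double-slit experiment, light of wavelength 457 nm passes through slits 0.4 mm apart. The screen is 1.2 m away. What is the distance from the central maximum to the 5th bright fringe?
y = mλL/d = 6.855 mm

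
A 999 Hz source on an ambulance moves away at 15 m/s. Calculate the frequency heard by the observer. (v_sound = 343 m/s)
f_obs = f·v/(v + v_s) = 957.1 Hz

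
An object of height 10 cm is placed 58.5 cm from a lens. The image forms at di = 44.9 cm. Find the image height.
hi = (-di/do) × ho = -7.675 cm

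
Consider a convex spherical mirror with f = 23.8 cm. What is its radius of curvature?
R = 2|f| = 47.6 cm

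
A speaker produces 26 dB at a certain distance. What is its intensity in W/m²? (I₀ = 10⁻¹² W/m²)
I = I₀·10^(β/10) = 3.98 × 10⁻¹⁰ W/m²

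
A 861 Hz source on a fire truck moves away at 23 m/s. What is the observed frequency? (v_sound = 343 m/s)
f_obs = f·v/(v + v_s) = 806.9 Hz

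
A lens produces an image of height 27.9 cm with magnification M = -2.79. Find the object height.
ho = |hi|/|M| = 10 cm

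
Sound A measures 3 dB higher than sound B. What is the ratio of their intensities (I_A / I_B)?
I_A/I_B = 10^(Δβ/10) = 1.995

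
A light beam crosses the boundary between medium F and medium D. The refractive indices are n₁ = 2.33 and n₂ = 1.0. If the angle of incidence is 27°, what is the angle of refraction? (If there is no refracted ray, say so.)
sin θ₂ = (n₁/n₂)·sin θ₁ = 1.058 > 1, so there is no refracted ray — the light undergoes total internal reflection.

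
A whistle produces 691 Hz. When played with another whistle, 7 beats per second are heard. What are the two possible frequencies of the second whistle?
f₂ = 691 ± 7 Hz → 698 Hz or 684 Hz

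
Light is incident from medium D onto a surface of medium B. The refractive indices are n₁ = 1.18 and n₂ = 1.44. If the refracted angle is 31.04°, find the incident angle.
sin θ₁ = (n₂/n₁)·sin θ₂ → θ₁ = 38.99°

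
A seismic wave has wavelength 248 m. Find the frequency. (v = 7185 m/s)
f = v/λ = 28.97 Hz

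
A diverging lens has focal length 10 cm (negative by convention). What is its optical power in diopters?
P = 1/f = -10 D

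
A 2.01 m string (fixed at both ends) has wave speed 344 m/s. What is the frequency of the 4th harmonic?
fₙ = nv/(2L) = 342.3 Hz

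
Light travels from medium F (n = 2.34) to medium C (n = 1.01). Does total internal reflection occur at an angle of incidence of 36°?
θc = arcsin(n₂/n₁) = 25.57°; 36° > θc, so yes — total internal reflection.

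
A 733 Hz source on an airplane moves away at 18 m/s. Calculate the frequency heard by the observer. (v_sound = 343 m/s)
f_obs = f·v/(v + v_s) = 696.5 Hz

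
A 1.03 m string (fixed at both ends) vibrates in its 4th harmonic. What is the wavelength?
λₙ = 2L/n = 0.515 m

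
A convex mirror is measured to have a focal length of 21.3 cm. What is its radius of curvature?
R = 2|f| = 42.6 cm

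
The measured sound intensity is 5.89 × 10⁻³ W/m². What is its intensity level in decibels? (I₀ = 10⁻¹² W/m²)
β = 10·log₁₀(I/I₀) = 97.7 dB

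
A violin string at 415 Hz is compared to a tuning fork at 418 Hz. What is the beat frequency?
3 Hz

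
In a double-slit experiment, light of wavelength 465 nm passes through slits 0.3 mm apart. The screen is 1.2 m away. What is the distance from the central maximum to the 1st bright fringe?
y = mλL/d = 1.86 mm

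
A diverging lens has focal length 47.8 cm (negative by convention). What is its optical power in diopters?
P = 1/f = -2.092 D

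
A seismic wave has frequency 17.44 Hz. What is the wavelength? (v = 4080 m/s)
λ = v/f = 233.9 m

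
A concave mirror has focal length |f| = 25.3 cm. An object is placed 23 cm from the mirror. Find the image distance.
f = +25.3 cm (concave); 1/di = 1/f − 1/do → di = -253 cm (virtual image, behind mirror)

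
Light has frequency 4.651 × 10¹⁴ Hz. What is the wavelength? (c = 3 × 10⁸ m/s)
λ = c/f = 645 nm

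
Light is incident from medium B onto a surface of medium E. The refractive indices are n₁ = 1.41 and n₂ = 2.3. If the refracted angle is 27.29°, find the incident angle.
sin θ₁ = (n₂/n₁)·sin θ₂ → θ₁ = 48.41°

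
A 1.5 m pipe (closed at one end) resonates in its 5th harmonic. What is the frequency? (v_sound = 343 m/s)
fₙ = nv/(4L) = 285.8 Hz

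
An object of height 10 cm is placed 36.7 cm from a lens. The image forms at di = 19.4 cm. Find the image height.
hi = (-di/do) × ho = -5.286 cm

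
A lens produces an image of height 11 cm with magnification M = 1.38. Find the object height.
ho = |hi|/|M| = 7.971 cm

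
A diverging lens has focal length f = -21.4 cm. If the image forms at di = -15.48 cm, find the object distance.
1/do = 1/f − 1/di → do = 55.96 cm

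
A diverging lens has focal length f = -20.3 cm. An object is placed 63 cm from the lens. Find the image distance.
1/di = 1/f − 1/do → di = -15.35 cm (virtual image)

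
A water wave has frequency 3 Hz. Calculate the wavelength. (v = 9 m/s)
λ = v/f = 3 m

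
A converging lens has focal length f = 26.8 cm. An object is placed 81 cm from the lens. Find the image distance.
1/di = 1/f − 1/do → di = 40.05 cm (real image)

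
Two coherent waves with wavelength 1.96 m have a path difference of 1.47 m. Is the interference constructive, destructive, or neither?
neither (partial) — path difference = 0.75λ, neither a whole number of wavelengths nor an odd multiple of λ/2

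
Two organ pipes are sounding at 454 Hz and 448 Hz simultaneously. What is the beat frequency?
6 Hz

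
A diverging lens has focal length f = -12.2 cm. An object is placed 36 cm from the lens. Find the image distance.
1/di = 1/f − 1/do → di = -9.112 cm (virtual image)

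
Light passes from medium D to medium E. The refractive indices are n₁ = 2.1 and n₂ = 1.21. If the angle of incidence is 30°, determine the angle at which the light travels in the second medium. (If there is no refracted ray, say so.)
sin θ₂ = (n₁/n₂)·sin θ₁ = 0.8678 → θ₂ = 60.2°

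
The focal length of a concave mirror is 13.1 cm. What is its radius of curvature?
R = 2|f| = 26.2 cm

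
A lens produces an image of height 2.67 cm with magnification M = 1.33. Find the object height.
ho = |hi|/|M| = 2.008 cm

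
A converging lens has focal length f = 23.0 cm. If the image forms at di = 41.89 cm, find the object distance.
1/do = 1/f − 1/di → do = 51 cm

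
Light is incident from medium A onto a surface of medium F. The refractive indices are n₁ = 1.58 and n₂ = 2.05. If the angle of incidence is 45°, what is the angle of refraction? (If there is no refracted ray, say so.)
sin θ₂ = (n₁/n₂)·sin θ₁ = 0.545 → θ₂ = 33.02°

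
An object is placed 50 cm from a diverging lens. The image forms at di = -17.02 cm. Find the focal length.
1/f = 1/do + 1/di → f = -25.8 cm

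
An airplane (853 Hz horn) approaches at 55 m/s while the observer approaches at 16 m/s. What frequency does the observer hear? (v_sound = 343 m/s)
f_obs = f·(v + v_o)/(v − v_s) = 1063 Hz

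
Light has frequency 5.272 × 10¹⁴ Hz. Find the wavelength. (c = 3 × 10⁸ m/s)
λ = c/f = 569 nm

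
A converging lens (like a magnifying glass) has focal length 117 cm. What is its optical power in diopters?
P = 1/f = 0.8547 D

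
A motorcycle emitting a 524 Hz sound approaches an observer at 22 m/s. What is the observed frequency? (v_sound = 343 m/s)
f_obs = f·v/(v − v_s) = 559.9 Hz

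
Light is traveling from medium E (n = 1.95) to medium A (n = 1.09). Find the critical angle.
θc = arcsin(n₂/n₁) = 33.98°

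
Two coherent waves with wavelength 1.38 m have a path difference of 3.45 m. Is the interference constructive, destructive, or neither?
destructive — path difference = 2.5λ, an odd multiple of λ/2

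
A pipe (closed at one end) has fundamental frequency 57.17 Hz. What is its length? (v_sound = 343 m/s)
L = v/(4f₁) = 1.5 m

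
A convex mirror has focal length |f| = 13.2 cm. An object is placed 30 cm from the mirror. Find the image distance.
f = −13.2 cm (convex); 1/di = 1/f − 1/do → di = -9.167 cm (virtual image, behind mirror)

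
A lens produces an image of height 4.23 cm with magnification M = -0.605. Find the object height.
ho = |hi|/|M| = 6.992 cm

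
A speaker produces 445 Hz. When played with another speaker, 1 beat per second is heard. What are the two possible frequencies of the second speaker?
f₂ = 445 ± 1 Hz → 446 Hz or 444 Hz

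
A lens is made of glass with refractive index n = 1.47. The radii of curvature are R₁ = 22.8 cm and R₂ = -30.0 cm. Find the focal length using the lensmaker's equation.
1/f = (n − 1)(1/R₁ − 1/R₂) → f = 27.56 cm (converging lens)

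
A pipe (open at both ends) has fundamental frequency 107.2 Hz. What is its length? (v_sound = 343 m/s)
L = v/(2f₁) = 1.6 m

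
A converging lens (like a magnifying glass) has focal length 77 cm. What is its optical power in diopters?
P = 1/f = 1.299 D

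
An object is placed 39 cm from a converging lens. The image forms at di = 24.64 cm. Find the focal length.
1/f = 1/do + 1/di → f = 15.1 cm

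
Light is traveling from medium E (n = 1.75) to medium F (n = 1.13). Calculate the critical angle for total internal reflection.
θc = arcsin(n₂/n₁) = 40.22°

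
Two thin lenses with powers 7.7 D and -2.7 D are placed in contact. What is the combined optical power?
P_total = P₁ + P₂ = 5.0 D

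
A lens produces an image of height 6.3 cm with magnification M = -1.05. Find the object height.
ho = |hi|/|M| = 6 cm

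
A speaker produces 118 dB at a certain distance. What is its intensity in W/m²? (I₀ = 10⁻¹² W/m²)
I = I₀·10^(β/10) = 6.31 × 10⁻¹ W/m²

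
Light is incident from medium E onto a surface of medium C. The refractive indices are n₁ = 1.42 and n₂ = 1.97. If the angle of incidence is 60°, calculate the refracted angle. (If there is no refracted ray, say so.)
sin θ₂ = (n₁/n₂)·sin θ₁ = 0.6242 → θ₂ = 38.63°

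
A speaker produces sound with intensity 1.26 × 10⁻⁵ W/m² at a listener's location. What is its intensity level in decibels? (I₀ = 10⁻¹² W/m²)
β = 10·log₁₀(I/I₀) = 71 dB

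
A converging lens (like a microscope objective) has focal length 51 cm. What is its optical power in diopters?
P = 1/f = 1.961 D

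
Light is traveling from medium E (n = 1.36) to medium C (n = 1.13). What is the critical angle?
θc = arcsin(n₂/n₁) = 56.19°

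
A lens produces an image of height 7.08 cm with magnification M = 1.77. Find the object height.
ho = |hi|/|M| = 4 cm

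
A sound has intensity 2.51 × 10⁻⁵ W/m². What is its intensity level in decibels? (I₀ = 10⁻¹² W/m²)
β = 10·log₁₀(I/I₀) = 74 dB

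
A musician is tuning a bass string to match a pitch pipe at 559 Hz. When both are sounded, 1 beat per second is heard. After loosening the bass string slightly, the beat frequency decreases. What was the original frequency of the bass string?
560 Hz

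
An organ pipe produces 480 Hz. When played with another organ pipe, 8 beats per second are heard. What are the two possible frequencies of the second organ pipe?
f₂ = 480 ± 8 Hz → 488 Hz or 472 Hz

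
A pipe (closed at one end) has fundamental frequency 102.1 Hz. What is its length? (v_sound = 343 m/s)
L = v/(4f₁) = 0.8399 m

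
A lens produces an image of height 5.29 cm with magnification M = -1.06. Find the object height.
ho = |hi|/|M| = 4.991 cm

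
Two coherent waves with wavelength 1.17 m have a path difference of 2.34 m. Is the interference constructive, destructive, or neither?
constructive — path difference = 2λ, a whole number of wavelengths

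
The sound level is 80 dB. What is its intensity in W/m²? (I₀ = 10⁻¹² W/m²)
I = I₀·10^(β/10) = 1.00 × 10⁻⁴ W/m²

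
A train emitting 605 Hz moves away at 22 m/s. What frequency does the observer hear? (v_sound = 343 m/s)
f_obs = f·v/(v + v_s) = 568.5 Hz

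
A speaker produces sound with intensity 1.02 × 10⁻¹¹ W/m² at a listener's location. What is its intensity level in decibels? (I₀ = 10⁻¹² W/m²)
β = 10·log₁₀(I/I₀) = 10.09 dB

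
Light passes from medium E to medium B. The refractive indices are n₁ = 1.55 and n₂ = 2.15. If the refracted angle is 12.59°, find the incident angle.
sin θ₁ = (n₂/n₁)·sin θ₂ → θ₁ = 17.6°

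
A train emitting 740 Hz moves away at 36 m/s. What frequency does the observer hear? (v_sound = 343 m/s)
f_obs = f·v/(v + v_s) = 669.7 Hz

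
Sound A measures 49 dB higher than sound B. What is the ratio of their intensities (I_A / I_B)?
I_A/I_B = 10^(Δβ/10) = 79430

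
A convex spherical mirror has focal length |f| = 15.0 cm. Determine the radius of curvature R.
R = 2|f| = 30 cm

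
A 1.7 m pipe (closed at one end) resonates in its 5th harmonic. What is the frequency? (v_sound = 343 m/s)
fₙ = nv/(4L) = 252.2 Hz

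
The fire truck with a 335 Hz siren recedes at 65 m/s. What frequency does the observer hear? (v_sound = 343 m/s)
f_obs = f·v/(v + v_s) = 281.6 Hz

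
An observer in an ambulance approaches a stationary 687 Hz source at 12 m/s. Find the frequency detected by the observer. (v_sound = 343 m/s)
f_obs = f·(v + v_o)/v = 711 Hz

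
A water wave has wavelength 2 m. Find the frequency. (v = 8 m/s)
f = v/λ = 4 Hz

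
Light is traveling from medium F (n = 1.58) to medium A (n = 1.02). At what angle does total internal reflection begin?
θc = arcsin(n₂/n₁) = 40.21°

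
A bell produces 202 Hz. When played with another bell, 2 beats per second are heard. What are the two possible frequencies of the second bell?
f₂ = 202 ± 2 Hz → 204 Hz or 200 Hz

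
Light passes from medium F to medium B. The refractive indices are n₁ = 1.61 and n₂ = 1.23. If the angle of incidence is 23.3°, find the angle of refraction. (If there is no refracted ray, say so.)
sin θ₂ = (n₁/n₂)·sin θ₁ = 0.5177 → θ₂ = 31.18°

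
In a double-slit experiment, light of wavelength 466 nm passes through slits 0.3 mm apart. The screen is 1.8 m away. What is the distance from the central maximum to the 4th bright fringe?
y = mλL/d = 11.18 mm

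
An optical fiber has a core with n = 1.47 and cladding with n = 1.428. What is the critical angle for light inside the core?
θc = arcsin(n_cladding/n_core) = 76.27°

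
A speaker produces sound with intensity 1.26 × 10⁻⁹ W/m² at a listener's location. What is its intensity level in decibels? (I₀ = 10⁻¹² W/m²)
β = 10·log₁₀(I/I₀) = 31 dB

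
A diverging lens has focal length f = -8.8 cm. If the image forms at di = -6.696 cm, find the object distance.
1/do = 1/f − 1/di → do = 28.01 cm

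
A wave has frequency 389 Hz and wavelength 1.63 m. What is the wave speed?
v = fλ = 634.1 m/s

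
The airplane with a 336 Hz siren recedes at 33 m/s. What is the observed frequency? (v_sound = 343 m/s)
f_obs = f·v/(v + v_s) = 306.5 Hz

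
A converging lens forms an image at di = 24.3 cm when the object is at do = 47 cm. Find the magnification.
M = −di/do = -0.517 (inverted image)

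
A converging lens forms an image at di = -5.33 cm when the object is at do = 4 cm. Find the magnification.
M = −di/do = 1.333 (upright image)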